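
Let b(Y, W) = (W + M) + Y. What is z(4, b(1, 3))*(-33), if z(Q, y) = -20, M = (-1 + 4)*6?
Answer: 660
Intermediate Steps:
M = 18 (M = 3*6 = 18)
b(Y, W) = 18 + W + Y (b(Y, W) = (W + 18) + Y = (18 + W) + Y = 18 + W + Y)
z(4, b(1, 3))*(-33) = -20*(-33) = 660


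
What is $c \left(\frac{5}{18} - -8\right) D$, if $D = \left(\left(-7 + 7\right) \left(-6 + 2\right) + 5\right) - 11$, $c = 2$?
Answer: $- \frac{298}{3} \approx -99.333$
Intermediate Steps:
$D = -6$ ($D = \left(0 \left(-4\right) + 5\right) - 11 = \left(0 + 5\right) - 11 = 5 - 11 = -6$)
$c \left(\frac{5}{18} - -8\right) D = 2 \left(\frac{5}{18} - -8\right) \left(-6\right) = 2 \left(5 \cdot \frac{1}{18} + 8\right) \left(-6\right) = 2 \left(\frac{5}{18} + 8\right) \left(-6\right) = 2 \cdot \frac{149}{18} \left(-6\right) = \frac{149}{9} \left(-6\right) = - \frac{298}{3}$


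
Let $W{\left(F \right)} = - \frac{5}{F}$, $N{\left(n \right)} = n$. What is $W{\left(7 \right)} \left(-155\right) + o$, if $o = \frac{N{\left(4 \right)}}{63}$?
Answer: $\frac{997}{9} \approx 110.78$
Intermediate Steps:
$o = \frac{4}{63} \approx 0.063492$
$W{\left(7 \right)} \left(-155\right) + o = - \frac{5}{7} \left(-155\right) + \frac{4}{63} = \left(-5\right) \frac{1}{7} \left(-155\right) + \frac{4}{63} = \left(- \frac{5}{7}\right) \left(-155\right) + \frac{4}{63} = \frac{775}{7} + \frac{4}{63} = \frac{997}{9}$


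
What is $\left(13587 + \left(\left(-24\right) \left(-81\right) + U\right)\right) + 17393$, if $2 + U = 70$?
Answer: $32992$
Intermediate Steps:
$U = 68$ ($U = -2 + 70 = 68$)
$\left(13587 + \left(\left(-24\right) \left(-81\right) + U\right)\right) + 17393 = \left(13587 + \left(\left(-24\right) \left(-81\right) + 68\right)\right) + 17393 = \left(13587 + \left(1944 + 68\right)\right) + 17393 = \left(13587 + 2012\right) + 17393 = 15599 + 17393 = 32992$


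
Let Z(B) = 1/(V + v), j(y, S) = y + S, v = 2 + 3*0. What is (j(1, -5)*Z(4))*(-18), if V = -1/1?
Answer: 72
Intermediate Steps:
V = -1 (V = -1*1 = -1)
v = 2 (v = 2 + 0 = 2)
j(y, S) = S + y
Z(B) = 1 (Z(B) = 1/(-1 + 2) = 1/1 = 1)
(j(1, -5)*Z(4))*(-18) = ((-5 + 1)*1)*(-18) = -4*1*(-18) = -4*(-18) = 72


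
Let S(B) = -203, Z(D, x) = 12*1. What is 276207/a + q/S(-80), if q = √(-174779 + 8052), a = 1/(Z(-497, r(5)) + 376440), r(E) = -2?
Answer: 103978677564 - I*√166727/203 ≈ 1.0398e+11 - 2.0114*I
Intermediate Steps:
Z(D, x) = 12
a = 1/376452 (a = 1/(12 + 376440) = 1/376452 ≈ 2.6564e-6)
q = I*√166727 (q = √(-166727) = I*√166727 ≈ 408.32*I)
276207/a + q/S(-80) = 276207/(1/376452) + (I*√166727)/(-203) = 276207*376452 + (I*√166727)*(-1/203) = 103978677564 - I*√166727/203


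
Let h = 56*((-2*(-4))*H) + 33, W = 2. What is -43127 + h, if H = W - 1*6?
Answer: -44886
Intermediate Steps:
H = -4 (H = 2 - 1*6 = 2 - 6 = -4)
h = -1759 (h = 56*(-2*(-4)*(-4)) + 33 = 56*(8*(-4)) + 33 = 56*(-32) + 33 = -1792 + 33 = -1759)
-43127 + h = -43127 - 1759 = -44886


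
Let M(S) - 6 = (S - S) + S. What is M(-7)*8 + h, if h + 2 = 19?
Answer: 9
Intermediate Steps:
h = 17 (h = -2 + 19 = 17)
M(S) = 6 + S (M(S) = 6 + ((S - S) + S) = 6 + (0 + S) = 6 + S)
M(-7)*8 + h = (6 - 7)*8 + 17 = -1*8 + 17 = -8 + 17 = 9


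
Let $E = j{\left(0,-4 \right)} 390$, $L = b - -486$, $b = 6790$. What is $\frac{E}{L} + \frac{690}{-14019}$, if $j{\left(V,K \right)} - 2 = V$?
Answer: $\frac{492865}{8500187} \approx 0.057983$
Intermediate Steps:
$j{\left(V,K \right)} = 2 + V$
$L = 7276$ ($L = 6790 - -486 = 6790 + 486 = 7276$)
$E = 780$ ($E = \left(2 + 0\right) 390 = 2 \cdot 390 = 780$)
$\frac{E}{L} + \frac{690}{-14019} = \frac{780}{7276} + \frac{690}{-14019} = 780 \cdot \frac{1}{7276} + 690 \left(- \frac{1}{14019}\right) = \frac{195}{1819} - \frac{230}{4673} = \frac{492865}{8500187}$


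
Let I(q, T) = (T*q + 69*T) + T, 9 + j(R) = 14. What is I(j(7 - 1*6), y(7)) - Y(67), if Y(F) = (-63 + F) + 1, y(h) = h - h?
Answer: -5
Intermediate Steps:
y(h) = 0
j(R) = 5 (j(R) = -9 + 14 = 5)
I(q, T) = 70*T + T*q (I(q, T) = (69*T + T*q) + T = 70*T + T*q)
Y(F) = -62 + F
I(j(7 - 1*6), y(7)) - Y(67) = 0*(70 + 5) - (-62 + 67) = 0*75 - 1*5 = 0 - 5 = -5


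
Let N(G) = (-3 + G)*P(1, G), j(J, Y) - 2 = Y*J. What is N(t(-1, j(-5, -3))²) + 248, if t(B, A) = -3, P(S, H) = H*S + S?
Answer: 308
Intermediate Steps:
P(S, H) = S + H*S
j(J, Y) = 2 + J*Y (j(J, Y) = 2 + Y*J = 2 + J*Y)
N(G) = (1 + G)*(-3 + G) (N(G) = (-3 + G)*(1*(1 + G)) = (-3 + G)*(1 + G) = (1 + G)*(-3 + G))
N(t(-1, j(-5, -3))²) + 248 = (1 + (-3)²)*(-3 + (-3)²) + 248 = (1 + 9)*(-3 + 9) + 248 = 10*6 + 248 = 60 + 248 = 308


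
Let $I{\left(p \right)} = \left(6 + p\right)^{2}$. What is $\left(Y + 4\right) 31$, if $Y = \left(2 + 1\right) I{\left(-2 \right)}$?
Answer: $1612$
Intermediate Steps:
$Y = 48$ ($Y = \left(2 + 1\right) \left(6 - 2\right)^{2} = 3 \cdot 4^{2} = 3 \cdot 16 = 48$)
$\left(Y + 4\right) 31 = \left(48 + 4\right) 31 = 52 \cdot 31 = 1612$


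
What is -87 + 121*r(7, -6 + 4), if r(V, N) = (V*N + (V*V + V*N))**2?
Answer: 53274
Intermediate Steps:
r(V, N) = (V**2 + 2*N*V)**2 (r(V, N) = (N*V + (V**2 + N*V))**2 = (V**2 + 2*N*V)**2)
-87 + 121*r(7, -6 + 4) = -87 + 121*(7**2*(7 + 2*(-6 + 4))**2) = -87 + 121*(49*(7 + 2*(-2))**2) = -87 + 121*(49*(7 - 4)**2) = -87 + 121*(49*3**2) = -87 + 121*(49*9) = -87 + 121*441 = -87 + 53361 = 53274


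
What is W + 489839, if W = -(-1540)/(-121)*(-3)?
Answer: 5388649/11 ≈ 4.8988e+5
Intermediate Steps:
W = 420/11 (W = -(-1540)*(-1)/121*(-3) = -110*14/121*(-3) = -140/11*(-3) = 420/11 ≈ 38.182)
W + 489839 = 420/11 + 489839 = 5388649/11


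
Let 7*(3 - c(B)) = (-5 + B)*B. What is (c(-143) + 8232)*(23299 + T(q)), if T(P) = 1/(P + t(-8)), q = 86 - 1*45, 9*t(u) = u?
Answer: 43834256284/361 ≈ 1.2142e+8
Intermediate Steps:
t(u) = u/9
q = 41 (q = 86 - 45 = 41)
c(B) = 3 - B*(-5 + B)/7 (c(B) = 3 - (-5 + B)*B/7 = 3 - B*(-5 + B)/7)
T(P) = 1/(-8/9 + P) (T(P) = 1/(P + (1/9)*(-8)) = 1/(P - 8/9) = 1/(-8/9 + P))
(c(-143) + 8232)*(23299 + T(q)) = ((3 - 1/7*(-143)**2 + (5/7)*(-143)) + 8232)*(23299 + 9/(-8 + 9*41)) = ((3 - 1/7*20449 - 715/7) + 8232)*(23299 + 9/(-8 + 369)) = ((3 - 20449/7 - 715/7) + 8232)*(23299 + 9/361) = (-21143/7 + 8232)*(23299 + 9*(1/361)) = 36481*(23299 + 9/361)/7 = (36481/7)*(8410948/361) = 43834256284/361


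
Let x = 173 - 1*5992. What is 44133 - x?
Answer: 49952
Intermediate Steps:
x = -5819 (x = 173 - 5992 = -5819)
44133 - x = 44133 - 1*(-5819) = 44133 + 5819 = 49952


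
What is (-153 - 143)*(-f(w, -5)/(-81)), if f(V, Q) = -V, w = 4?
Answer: 1184/81 ≈ 14.617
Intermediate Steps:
(-153 - 143)*(-f(w, -5)/(-81)) = (-153 - 143)*(-(-1)*4/(-81)) = -296*(-1*(-4))*(-1)/81 = -1184*(-1)/81 = -296*(-4/81) = 1184/81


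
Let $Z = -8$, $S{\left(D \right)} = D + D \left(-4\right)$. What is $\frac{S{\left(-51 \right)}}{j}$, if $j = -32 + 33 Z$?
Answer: $- \frac{153}{296} \approx -0.51689$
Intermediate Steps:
$S{\left(D \right)} = - 3 D$ ($S{\left(D \right)} = D - 4 D = - 3 D$)
$j = -296$ ($j = -32 + 33 \left(-8\right) = -32 - 264 = -296$)
$\frac{S{\left(-51 \right)}}{j} = \frac{\left(-3\right) \left(-51\right)}{-296} = 153 \left(- \frac{1}{296}\right) = - \frac{153}{296}$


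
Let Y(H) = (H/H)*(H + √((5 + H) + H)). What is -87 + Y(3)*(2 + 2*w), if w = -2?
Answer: -93 - 2*√11 ≈ -99.633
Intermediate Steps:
Y(H) = H + √(5 + 2*H) (Y(H) = 1*(H + √(5 + 2*H)) = H + √(5 + 2*H))
-87 + Y(3)*(2 + 2*w) = -87 + (3 + √(5 + 2*3))*(2 + 2*(-2)) = -87 + (3 + √(5 + 6))*(2 - 4) = -87 + (3 + √11)*(-2) = -87 + (-6 - 2*√11) = -93 - 2*√11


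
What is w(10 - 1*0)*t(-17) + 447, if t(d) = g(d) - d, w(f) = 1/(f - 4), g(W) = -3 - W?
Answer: 2713/6 ≈ 452.17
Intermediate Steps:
w(f) = 1/(-4 + f)
t(d) = -3 - 2*d (t(d) = (-3 - d) - d = -3 - 2*d)
w(10 - 1*0)*t(-17) + 447 = (-3 - 2*(-17))/(-4 + (10 - 1*0)) + 447 = (-3 + 34)/(-4 + (10 + 0)) + 447 = 31/(-4 + 10) + 447 = 31/6 + 447 = 2713/6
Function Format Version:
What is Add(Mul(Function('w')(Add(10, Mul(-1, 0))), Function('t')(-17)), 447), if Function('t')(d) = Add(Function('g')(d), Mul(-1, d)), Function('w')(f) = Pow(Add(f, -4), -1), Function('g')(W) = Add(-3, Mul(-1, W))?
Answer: Rational(2713, 6) ≈ 452.17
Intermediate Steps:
Function('w')(f) = Pow(Add(-4, f), -1)
Function('t')(d) = Add(-3, Mul(-2, d)) (Function('t')(d) = Add(Add(-3, Mul(-1, d)), Mul(-1, d)) = Add(-3, Mul(-2, d)))
Add(Mul(Function('w')(Add(10, Mul(-1, 0))), Function('t')(-17)), 447) = Add(Mul(Pow(Add(-4, Add(10, Mul(-1, 0))), -1), Add(-3, Mul(-2, -17))), 447) = Add(Mul(Pow(Add(-4, Add(10, 0)), -1), Add(-3, 34)), 447) = Add(Mul(Pow(Add(-4, 10), -1), 31), 447) = Add(Mul(Pow(6, -1), 31), 447) = Add(Mul(Rational(1, 6), 31), 447) = Add(Rational(31, 6), 447) = Rational(2713, 6)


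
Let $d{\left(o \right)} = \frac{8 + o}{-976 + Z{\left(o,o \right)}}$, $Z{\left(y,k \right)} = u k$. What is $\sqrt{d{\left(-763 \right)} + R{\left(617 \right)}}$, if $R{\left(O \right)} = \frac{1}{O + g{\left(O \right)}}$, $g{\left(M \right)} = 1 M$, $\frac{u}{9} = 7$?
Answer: $\frac{\sqrt{2374174891758}}{12104306} \approx 0.1273$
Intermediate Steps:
$u = 63$ ($u = 9 \cdot 7 = 63$)
$g{\left(M \right)} = M$
$Z{\left(y,k \right)} = 63 k$
$R{\left(O \right)} = \frac{1}{2 O}$ ($R{\left(O \right)} = \frac{1}{O + O} = \frac{1}{2 O}$)
$d{\left(o \right)} = \frac{8 + o}{-976 + 63 o}$
$\sqrt{d{\left(-763 \right)} + R{\left(617 \right)}} = \sqrt{\frac{8 - 763}{-976 + 63 \left(-763\right)} + \frac{1}{2 \cdot 617}} = \sqrt{\frac{1}{-976 - 48069} \left(-755\right) + \frac{1}{2} \cdot \frac{1}{617}} = \sqrt{\frac{1}{-49045} \left(-755\right) + \frac{1}{1234}} = \sqrt{\left(- \frac{1}{49045}\right) \left(-755\right) + \frac{1}{1234}} = \sqrt{\frac{151}{9809} + \frac{1}{1234}} = \sqrt{\frac{196143}{12104306}} = \frac{\sqrt{2374174891758}}{12104306}$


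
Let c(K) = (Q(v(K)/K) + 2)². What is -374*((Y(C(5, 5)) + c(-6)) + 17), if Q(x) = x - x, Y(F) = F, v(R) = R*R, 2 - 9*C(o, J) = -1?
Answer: -23936/3 ≈ -7978.7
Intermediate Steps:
C(o, J) = ⅓ (C(o, J) = 2/9 - ⅑*(-1) = 2/9 + ⅑ = ⅓)
v(R) = R²
Q(x) = 0
c(K) = 4 (c(K) = (0 + 2)² = 2² = 4)
-374*((Y(C(5, 5)) + c(-6)) + 17) = -374*((⅓ + 4) + 17) = -374*(13/3 + 17) = -374*64/3 = -23936/3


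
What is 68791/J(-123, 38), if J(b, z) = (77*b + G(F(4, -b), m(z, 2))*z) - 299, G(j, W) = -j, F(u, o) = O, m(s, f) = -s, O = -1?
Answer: -68791/9732 ≈ -7.0685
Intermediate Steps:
F(u, o) = -1
J(b, z) = -299 + z + 77*b (J(b, z) = (77*b + (-1*(-1))*z) - 299 = (77*b + 1*z) - 299 = (77*b + z) - 299 = (z + 77*b) - 299 = -299 + z + 77*b)
68791/J(-123, 38) = 68791/(-299 + 38 + 77*(-123)) = 68791/(-299 + 38 - 9471) = 68791/(-9732) = 68791*(-1/9732) = -68791/9732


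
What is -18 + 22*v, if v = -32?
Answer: -722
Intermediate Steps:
-18 + 22*v = -18 + 22*(-32) = -18 - 704 = -722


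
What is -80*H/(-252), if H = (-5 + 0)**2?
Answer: 500/63 ≈ 7.9365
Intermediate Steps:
H = 25 (H = (-5)**2 = 25)
-80*H/(-252) = -80*25/(-252) = -2000*(-1/252) = 500/63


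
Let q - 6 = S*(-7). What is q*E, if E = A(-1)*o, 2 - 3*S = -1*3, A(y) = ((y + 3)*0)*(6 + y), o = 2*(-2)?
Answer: 0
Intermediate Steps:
o = -4
A(y) = 0 (A(y) = ((3 + y)*0)*(6 + y) = 0*(6 + y) = 0)
S = 5/3 (S = ⅔ - (-1)*3/3 = ⅔ - ⅓*(-3) = ⅔ + 1 = 5/3 ≈ 1.6667)
q = -17/3 (q = 6 + (5/3)*(-7) = 6 - 35/3 = -17/3 ≈ -5.6667)
E = 0 (E = 0*(-4) = 0)
q*E = -17/3*0 = 0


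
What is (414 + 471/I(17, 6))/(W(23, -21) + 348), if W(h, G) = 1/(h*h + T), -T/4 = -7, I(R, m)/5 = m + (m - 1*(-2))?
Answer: 16404207/13568590 ≈ 1.2090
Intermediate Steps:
I(R, m) = 10 + 10*m (I(R, m) = 5*(m + (m - 1*(-2))) = 5*(m + (m + 2)) = 5*(m + (2 + m)) = 5*(2 + 2*m) = 10 + 10*m)
T = 28 (T = -4*(-7) = 28)
W(h, G) = 1/(28 + h**2) (W(h, G) = 1/(h*h + 28) = 1/(h**2 + 28) = 1/(28 + h**2))
(414 + 471/I(17, 6))/(W(23, -21) + 348) = (414 + 471/(10 + 10*6))/(1/(28 + 23**2) + 348) = (414 + 471/(10 + 60))/(1/(28 + 529) + 348) = (414 + 471/70)/(1/557 + 348) = (414 + 471*(1/70))/(1/557 + 348) = (414 + 471/70)/(193837/557) = (29451/70)*(557/193837) = 16404207/13568590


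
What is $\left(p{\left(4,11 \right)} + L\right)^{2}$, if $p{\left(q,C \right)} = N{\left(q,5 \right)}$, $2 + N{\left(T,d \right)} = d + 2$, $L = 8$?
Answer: $169$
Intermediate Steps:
$N{\left(T,d \right)} = d$ ($N{\left(T,d \right)} = -2 + \left(d + 2\right) = -2 + \left(2 + d\right) = d$)
$p{\left(q,C \right)} = 5$
$\left(p{\left(4,11 \right)} + L\right)^{2} = \left(5 + 8\right)^{2} = 13^{2} = 169$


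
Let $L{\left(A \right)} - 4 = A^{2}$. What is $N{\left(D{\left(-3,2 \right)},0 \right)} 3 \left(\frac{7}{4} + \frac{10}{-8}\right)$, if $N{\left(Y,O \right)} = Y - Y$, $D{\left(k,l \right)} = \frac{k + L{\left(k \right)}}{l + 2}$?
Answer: $0$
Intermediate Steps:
$L{\left(A \right)} = 4 + A^{2}$
$D{\left(k,l \right)} = \frac{4 + k + k^{2}}{2 + l}$ ($D{\left(k,l \right)} = \frac{k + \left(4 + k^{2}\right)}{l + 2} = \frac{4 + k + k^{2}}{2 + l}$)
$N{\left(Y,O \right)} = 0$
$N{\left(D{\left(-3,2 \right)},0 \right)} 3 \left(\frac{7}{4} + \frac{10}{-8}\right) = 0 \cdot 3 \left(\frac{7}{4} + \frac{10}{-8}\right) = 0 \left(7 \cdot \frac{1}{4} + 10 \left(- \frac{1}{8}\right)\right) = 0 \left(\frac{7}{4} - \frac{5}{4}\right) = 0 \cdot \frac{1}{2} = 0$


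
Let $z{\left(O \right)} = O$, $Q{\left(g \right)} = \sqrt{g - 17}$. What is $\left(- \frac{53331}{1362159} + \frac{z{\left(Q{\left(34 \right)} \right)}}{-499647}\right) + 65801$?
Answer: $\frac{1030245644}{15657} - \frac{\sqrt{17}}{499647} \approx 65801.0$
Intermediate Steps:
$Q{\left(g \right)} = \sqrt{-17 + g}$
$\left(- \frac{53331}{1362159} + \frac{z{\left(Q{\left(34 \right)} \right)}}{-499647}\right) + 65801 = \left(- \frac{53331}{1362159} + \frac{\sqrt{-17 + 34}}{-499647}\right) + 65801 = \left(\left(-53331\right) \frac{1}{1362159} + \sqrt{17} \left(- \frac{1}{499647}\right)\right) + 65801 = \left(- \frac{613}{15657} - \frac{\sqrt{17}}{499647}\right) + 65801 = \frac{1030245644}{15657} - \frac{\sqrt{17}}{499647}$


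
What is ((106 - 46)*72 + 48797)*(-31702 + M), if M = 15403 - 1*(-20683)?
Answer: 232864928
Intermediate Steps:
M = 36086 (M = 15403 + 20683 = 36086)
((106 - 46)*72 + 48797)*(-31702 + M) = ((106 - 46)*72 + 48797)*(-31702 + 36086) = (60*72 + 48797)*4384 = (4320 + 48797)*4384 = 53117*4384 = 232864928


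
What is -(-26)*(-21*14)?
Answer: -7644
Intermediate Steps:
-(-26)*(-21*14) = -(-26)*(-294) = -1*7644 = -7644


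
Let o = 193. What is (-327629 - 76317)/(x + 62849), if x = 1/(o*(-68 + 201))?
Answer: -5184444937/806635491 ≈ -6.4272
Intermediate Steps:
x = 1/25669 (x = 1/(193*(-68 + 201)) = 1/(193*133) = 1/25669 ≈ 3.8958e-5)
(-327629 - 76317)/(x + 62849) = (-327629 - 76317)/(1/25669 + 62849) = -403946/1613270982/25669 = -403946*25669/1613270982 = -5184444937/806635491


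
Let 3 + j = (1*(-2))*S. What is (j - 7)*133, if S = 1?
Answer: -1596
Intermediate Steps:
j = -5 (j = -3 + (1*(-2))*1 = -3 - 2*1 = -3 - 2 = -5)
(j - 7)*133 = (-5 - 7)*133 = -12*133 = -1596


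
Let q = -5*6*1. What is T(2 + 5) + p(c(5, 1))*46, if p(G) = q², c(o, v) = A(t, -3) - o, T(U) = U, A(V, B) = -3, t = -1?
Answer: 41407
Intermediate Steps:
c(o, v) = -3 - o
q = -30 (q = -30*1 = -30)
p(G) = 900 (p(G) = (-30)² = 900)
T(2 + 5) + p(c(5, 1))*46 = (2 + 5) + 900*46 = 7 + 41400 = 41407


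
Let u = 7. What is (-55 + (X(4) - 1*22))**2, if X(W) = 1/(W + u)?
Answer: 715716/121 ≈ 5915.0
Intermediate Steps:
X(W) = 1/(7 + W) (X(W) = 1/(W + 7) = 1/(7 + W))
(-55 + (X(4) - 1*22))**2 = (-55 + (1/(7 + 4) - 1*22))**2 = (-55 + (1/11 - 22))**2 = (-55 - 241/11)**2 = (-846/11)**2 = 715716/121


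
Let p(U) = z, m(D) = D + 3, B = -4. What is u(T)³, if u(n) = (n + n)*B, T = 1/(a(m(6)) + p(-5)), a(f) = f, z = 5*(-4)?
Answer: 512/1331 ≈ 0.38467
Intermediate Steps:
z = -20
m(D) = 3 + D
p(U) = -20
T = -1/11 (T = 1/((3 + 6) - 20) = 1/(9 - 20) = 1/(-11) = -1/11 ≈ -0.090909)
u(n) = -8*n (u(n) = (n + n)*(-4) = (2*n)*(-4) = -8*n)
u(T)³ = (-8*(-1/11))³ = (8/11)³ = 512/1331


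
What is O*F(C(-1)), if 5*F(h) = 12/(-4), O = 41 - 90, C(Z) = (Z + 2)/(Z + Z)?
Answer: 147/5 ≈ 29.400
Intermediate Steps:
C(Z) = (2 + Z)/(2*Z) (C(Z) = (2 + Z)/((2*Z)) = (2 + Z)*(1/(2*Z)) = (2 + Z)/(2*Z))
O = -49
F(h) = -3/5 (F(h) = (12/(-4))/5 = (12*(-1/4))/5 = (1/5)*(-3) = -3/5)
O*F(C(-1)) = -49*(-3/5) = 147/5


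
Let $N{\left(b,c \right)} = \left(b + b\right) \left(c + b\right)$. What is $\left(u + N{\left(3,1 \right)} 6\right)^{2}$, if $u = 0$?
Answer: $20736$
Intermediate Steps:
$N{\left(b,c \right)} = 2 b \left(b + c\right)$
$\left(u + N{\left(3,1 \right)} 6\right)^{2} = \left(0 + 2 \cdot 3 \left(3 + 1\right) 6\right)^{2} = \left(0 + 2 \cdot 3 \cdot 4 \cdot 6\right)^{2} = \left(0 + 24 \cdot 6\right)^{2} = \left(0 + 144\right)^{2} = 144^{2} = 20736$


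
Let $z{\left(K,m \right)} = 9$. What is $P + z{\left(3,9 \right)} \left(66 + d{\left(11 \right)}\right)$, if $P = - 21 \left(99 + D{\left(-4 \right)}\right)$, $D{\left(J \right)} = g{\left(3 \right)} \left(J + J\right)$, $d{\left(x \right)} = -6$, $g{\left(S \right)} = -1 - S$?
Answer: $-2211$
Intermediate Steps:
$D{\left(J \right)} = - 8 J$ ($D{\left(J \right)} = \left(-1 - 3\right) \left(J + J\right) = \left(-1 - 3\right) 2 J = - 4 \cdot 2 J = - 8 J$)
$P = -2751$ ($P = - 21 \left(99 - -32\right) = - 21 \left(99 + 32\right) = \left(-21\right) 131 = -2751$)
$P + z{\left(3,9 \right)} \left(66 + d{\left(11 \right)}\right) = -2751 + 9 \left(66 - 6\right) = -2751 + 9 \cdot 60 = -2751 + 540 = -2211$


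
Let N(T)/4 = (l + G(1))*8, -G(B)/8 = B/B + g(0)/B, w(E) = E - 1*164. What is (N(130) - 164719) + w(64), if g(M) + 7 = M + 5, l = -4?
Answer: -164691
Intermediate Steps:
g(M) = -2 + M (g(M) = -7 + (M + 5) = -7 + (5 + M) = -2 + M)
w(E) = -164 + E (w(E) = E - 164 = -164 + E)
G(B) = -8 + 16/B (G(B) = -8*(B/B + (-2 + 0)/B) = -8*(1 - 2/B) = -8 + 16/B)
N(T) = 128 (N(T) = 4*((-4 + (-8 + 16/1))*8) = 4*((-4 + (-8 + 16*1))*8) = 4*((-4 + (-8 + 16))*8) = 4*((-4 + 8)*8) = 4*(4*8) = 4*32 = 128)
(N(130) - 164719) + w(64) = (128 - 164719) + (-164 + 64) = -164591 - 100 = -164691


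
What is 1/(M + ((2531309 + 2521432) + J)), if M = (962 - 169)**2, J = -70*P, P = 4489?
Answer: 1/5367360 ≈ 1.8631e-7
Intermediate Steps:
J = -314230 (J = -70*4489 = -314230)
M = 628849 (M = 793**2 = 628849)
1/(M + ((2531309 + 2521432) + J)) = 1/(628849 + ((2531309 + 2521432) - 314230)) = 1/(628849 + (5052741 - 314230)) = 1/(628849 + 4738511) = 1/5367360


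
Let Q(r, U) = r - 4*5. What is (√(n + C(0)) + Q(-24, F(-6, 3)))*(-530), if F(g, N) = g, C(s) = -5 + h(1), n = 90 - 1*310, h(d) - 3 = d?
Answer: 23320 - 530*I*√221 ≈ 23320.0 - 7879.0*I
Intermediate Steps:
h(d) = 3 + d
n = -220 (n = 90 - 310 = -220)
C(s) = -1 (C(s) = -5 + (3 + 1) = -5 + 4 = -1)
Q(r, U) = -20 + r (Q(r, U) = r - 20 = -20 + r)
(√(n + C(0)) + Q(-24, F(-6, 3)))*(-530) = (√(-220 - 1) + (-20 - 24))*(-530) = (√(-221) - 44)*(-530) = (I*√221 - 44)*(-530) = (-44 + I*√221)*(-530) = 23320 - 530*I*√221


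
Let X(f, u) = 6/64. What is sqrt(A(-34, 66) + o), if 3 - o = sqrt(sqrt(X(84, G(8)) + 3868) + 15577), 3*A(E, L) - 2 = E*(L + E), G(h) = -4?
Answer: sqrt(-1436 - sqrt(2)*sqrt(124616 + sqrt(247558)))/2 ≈ 22.001*I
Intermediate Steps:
X(f, u) = 3/32 (X(f, u) = 6*(1/64) = 3/32)
A(E, L) = 2/3 + E*(E + L)/3 (A(E, L) = 2/3 + (E*(L + E))/3 = 2/3 + (E*(E + L))/3 = 2/3 + E*(E + L)/3)
o = 3 - sqrt(15577 + sqrt(247558)/8) (o = 3 - sqrt(sqrt(3/32 + 3868) + 15577) = 3 - sqrt(sqrt(123779/32) + 15577) = 3 - sqrt(sqrt(247558)/8 + 15577) = 3 - sqrt(15577 + sqrt(247558)/8) ≈ -122.06)
sqrt(A(-34, 66) + o) = sqrt((2/3 + (1/3)*(-34)**2 + (1/3)*(-34)*66) + (3 - sqrt(249232 + 2*sqrt(247558))/4)) = sqrt((2/3 + (1/3)*1156 - 748) + (3 - sqrt(249232 + 2*sqrt(247558))/4)) = sqrt((2/3 + 1156/3 - 748) + (3 - sqrt(249232 + 2*sqrt(247558))/4)) = sqrt(-362 + (3 - sqrt(249232 + 2*sqrt(247558))/4)) = sqrt(-359 - sqrt(249232 + 2*sqrt(247558))/4)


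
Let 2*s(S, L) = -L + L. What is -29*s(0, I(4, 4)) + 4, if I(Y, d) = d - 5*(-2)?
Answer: 4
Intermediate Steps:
I(Y, d) = 10 + d (I(Y, d) = d + 10 = 10 + d)
s(S, L) = 0 (s(S, L) = (-L + L)/2 = (½)*0 = 0)
-29*s(0, I(4, 4)) + 4 = -29*0 + 4 = 0 + 4 = 4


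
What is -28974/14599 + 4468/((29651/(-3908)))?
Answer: -255771429530/432874949 ≈ -590.87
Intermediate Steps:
-28974/14599 + 4468/((29651/(-3908))) = -28974*1/14599 + 4468/((29651*(-1/3908))) = -28974/14599 + 4468/(-29651/3908) = -28974/14599 + 4468*(-3908/29651) = -28974/14599 - 17460944/29651 = -255771429530/432874949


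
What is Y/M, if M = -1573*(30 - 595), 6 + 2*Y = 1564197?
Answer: 1564191/1777490 ≈ 0.88000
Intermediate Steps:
Y = 1564191/2 (Y = -3 + (½)*1564197 = -3 + 1564197/2 = 1564191/2 ≈ 7.8210e+5)
M = 888745 (M = -1573*(-565) = 888745)
Y/M = (1564191/2)/888745 = (1564191/2)*(1/888745) = 1564191/1777490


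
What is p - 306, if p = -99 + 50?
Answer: -355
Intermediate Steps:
p = -49
p - 306 = -49 - 306 = -355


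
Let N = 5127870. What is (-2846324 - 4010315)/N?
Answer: -6856639/5127870 ≈ -1.3371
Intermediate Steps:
(-2846324 - 4010315)/N = (-2846324 - 4010315)/5127870 = -6856639*1/5127870 = -6856639/5127870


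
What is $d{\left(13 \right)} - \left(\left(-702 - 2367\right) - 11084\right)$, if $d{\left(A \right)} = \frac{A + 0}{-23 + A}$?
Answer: $\frac{141517}{10} \approx 14152.0$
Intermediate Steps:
$d{\left(A \right)} = \frac{A}{-23 + A}$
$d{\left(13 \right)} - \left(\left(-702 - 2367\right) - 11084\right) = \frac{13}{-23 + 13} - \left(\left(-702 - 2367\right) - 11084\right) = \frac{13}{-10} - \left(-3069 - 11084\right) = 13 \left(- \frac{1}{10}\right) - -14153 = - \frac{13}{10} + 14153 = \frac{141517}{10}$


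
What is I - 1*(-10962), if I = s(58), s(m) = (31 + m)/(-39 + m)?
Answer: 208367/19 ≈ 10967.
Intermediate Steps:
s(m) = (31 + m)/(-39 + m)
I = 89/19 (I = (31 + 58)/(-39 + 58) = 89/19 ≈ 4.6842)
I - 1*(-10962) = 89/19 - 1*(-10962) = 89/19 + 10962 = 208367/19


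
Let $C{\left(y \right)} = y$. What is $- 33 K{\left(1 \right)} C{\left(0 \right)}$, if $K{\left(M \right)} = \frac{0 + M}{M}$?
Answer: $0$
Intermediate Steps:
$K{\left(M \right)} = 1$ ($K{\left(M \right)} = \frac{M}{M} = 1$)
$- 33 K{\left(1 \right)} C{\left(0 \right)} = - 33 \cdot 1 \cdot 0 = \left(-33\right) 0 = 0$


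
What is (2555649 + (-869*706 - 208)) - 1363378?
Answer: 578549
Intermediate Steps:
(2555649 + (-869*706 - 208)) - 1363378 = (2555649 + (-613514 - 208)) - 1363378 = (2555649 - 613722) - 1363378 = 1941927 - 1363378 = 578549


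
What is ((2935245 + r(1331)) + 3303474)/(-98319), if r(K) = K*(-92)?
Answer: -6116267/98319 ≈ -62.208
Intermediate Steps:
r(K) = -92*K
((2935245 + r(1331)) + 3303474)/(-98319) = ((2935245 - 92*1331) + 3303474)/(-98319) = ((2935245 - 122452) + 3303474)*(-1/98319) = (2812793 + 3303474)*(-1/98319) = 6116267*(-1/98319) = -6116267/98319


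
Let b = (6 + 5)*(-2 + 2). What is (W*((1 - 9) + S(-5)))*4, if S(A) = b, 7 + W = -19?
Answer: 832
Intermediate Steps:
W = -26 (W = -7 - 19 = -26)
b = 0 (b = 11*0 = 0)
S(A) = 0
(W*((1 - 9) + S(-5)))*4 = -26*((1 - 9) + 0)*4 = -26*(-8 + 0)*4 = -26*(-8)*4 = 208*4 = 832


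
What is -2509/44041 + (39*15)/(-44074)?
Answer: -136345651/1941063034 ≈ -0.070243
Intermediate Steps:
-2509/44041 + (39*15)/(-44074) = -2509*1/44041 + 585*(-1/44074) = -2509/44041 - 585/44074 = -136345651/1941063034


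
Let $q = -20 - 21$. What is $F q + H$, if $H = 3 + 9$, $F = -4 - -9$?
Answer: $-193$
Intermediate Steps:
$F = 5$ ($F = -4 + 9 = 5$)
$q = -41$
$H = 12$
$F q + H = 5 \left(-41\right) + 12 = -205 + 12 = -193$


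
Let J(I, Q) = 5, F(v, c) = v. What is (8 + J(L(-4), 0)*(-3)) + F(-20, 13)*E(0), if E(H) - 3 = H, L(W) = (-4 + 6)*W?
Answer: -67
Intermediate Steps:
L(W) = 2*W
E(H) = 3 + H
(8 + J(L(-4), 0)*(-3)) + F(-20, 13)*E(0) = (8 + 5*(-3)) - 20*(3 + 0) = (8 - 15) - 20*3 = -7 - 60 = -67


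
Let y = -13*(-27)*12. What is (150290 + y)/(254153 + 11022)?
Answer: 154502/265175 ≈ 0.58264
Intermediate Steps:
y = 4212 (y = 351*12 = 4212)
(150290 + y)/(254153 + 11022) = (150290 + 4212)/(254153 + 11022) = 154502/265175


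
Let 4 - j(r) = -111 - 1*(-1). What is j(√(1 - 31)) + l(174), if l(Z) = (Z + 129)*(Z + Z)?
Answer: 105558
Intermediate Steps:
j(r) = 114 (j(r) = 4 - (-111 - 1*(-1)) = 4 - (-111 + 1) = 4 - 1*(-110) = 4 + 110 = 114)
l(Z) = 2*Z*(129 + Z) (l(Z) = (129 + Z)*(2*Z) = 2*Z*(129 + Z))
j(√(1 - 31)) + l(174) = 114 + 2*174*(129 + 174) = 114 + 2*174*303 = 114 + 105444 = 105558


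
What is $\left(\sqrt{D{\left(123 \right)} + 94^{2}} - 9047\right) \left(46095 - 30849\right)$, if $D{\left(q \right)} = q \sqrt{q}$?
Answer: $-137930562 + 15246 \sqrt{8836 + 123 \sqrt{123}} \approx -1.3639 \cdot 10^{8}$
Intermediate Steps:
$D{\left(q \right)} = q^{\frac{3}{2}}$
$\left(\sqrt{D{\left(123 \right)} + 94^{2}} - 9047\right) \left(46095 - 30849\right) = \left(\sqrt{123^{\frac{3}{2}} + 94^{2}} - 9047\right) \left(46095 - 30849\right) = \left(\sqrt{123 \sqrt{123} + 8836} - 9047\right) 15246 = \left(\sqrt{8836 + 123 \sqrt{123}} - 9047\right) 15246 = \left(-9047 + \sqrt{8836 + 123 \sqrt{123}}\right) 15246 = -137930562 + 15246 \sqrt{8836 + 123 \sqrt{123}}$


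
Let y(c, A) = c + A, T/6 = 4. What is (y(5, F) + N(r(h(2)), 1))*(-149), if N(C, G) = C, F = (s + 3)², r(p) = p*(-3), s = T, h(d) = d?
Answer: -108472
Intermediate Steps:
T = 24 (T = 6*4 = 24)
s = 24
r(p) = -3*p
F = 729 (F = (24 + 3)² = 27² = 729)
y(c, A) = A + c
(y(5, F) + N(r(h(2)), 1))*(-149) = ((729 + 5) - 3*2)*(-149) = (734 - 6)*(-149) = 728*(-149) = -108472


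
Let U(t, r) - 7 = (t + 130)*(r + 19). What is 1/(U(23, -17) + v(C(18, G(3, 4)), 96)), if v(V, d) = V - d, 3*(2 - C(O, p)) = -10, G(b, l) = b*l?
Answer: 3/667 ≈ 0.0044978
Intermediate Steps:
U(t, r) = 7 + (19 + r)*(130 + t) (U(t, r) = 7 + (t + 130)*(r + 19) = 7 + (130 + t)*(19 + r) = 7 + (19 + r)*(130 + t))
C(O, p) = 16/3 (C(O, p) = 2 - ⅓*(-10) = 2 + 10/3 = 16/3)
1/(U(23, -17) + v(C(18, G(3, 4)), 96)) = 1/((2477 + 19*23 + 130*(-17) - 17*23) + (16/3 - 1*96)) = 1/((2477 + 437 - 2210 - 391) + (16/3 - 96)) = 1/(313 - 272/3) = 1/(667/3) = 3/667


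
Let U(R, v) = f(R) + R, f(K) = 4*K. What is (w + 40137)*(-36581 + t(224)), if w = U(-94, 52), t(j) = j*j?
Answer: 539272865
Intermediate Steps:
t(j) = j**2
U(R, v) = 5*R (U(R, v) = 4*R + R = 5*R)
w = -470 (w = 5*(-94) = -470)
(w + 40137)*(-36581 + t(224)) = (-470 + 40137)*(-36581 + 224**2) = 39667*(-36581 + 50176) = 39667*13595 = 539272865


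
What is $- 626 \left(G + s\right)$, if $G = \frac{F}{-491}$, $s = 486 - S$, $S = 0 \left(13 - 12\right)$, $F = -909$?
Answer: $- \frac{149948910}{491} \approx -3.054 \cdot 10^{5}$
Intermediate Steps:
$S = 0$ ($S = 0 \cdot 1 = 0$)
$s = 486$ ($s = 486 - 0 = 486 + 0 = 486$)
$G = \frac{909}{491}$ ($G = - \frac{909}{-491} = \left(-909\right) \left(- \frac{1}{491}\right) = \frac{909}{491} \approx 1.8513$)
$- 626 \left(G + s\right) = - 626 \left(\frac{909}{491} + 486\right) = \left(-626\right) \frac{239535}{491} = - \frac{149948910}{491}$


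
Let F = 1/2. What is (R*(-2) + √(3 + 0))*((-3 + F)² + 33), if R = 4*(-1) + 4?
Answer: 157*√3/4 ≈ 67.983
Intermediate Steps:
F = ½ ≈ 0.50000
R = 0 (R = -4 + 4 = 0)
(R*(-2) + √(3 + 0))*((-3 + F)² + 33) = (0*(-2) + √(3 + 0))*((-3 + ½)² + 33) = (0 + √3)*((-5/2)² + 33) = √3*(25/4 + 33) = √3*(157/4) = 157*√3/4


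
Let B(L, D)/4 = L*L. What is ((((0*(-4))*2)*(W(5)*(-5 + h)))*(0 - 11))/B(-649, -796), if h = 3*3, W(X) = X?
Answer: 0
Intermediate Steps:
B(L, D) = 4*L**2 (B(L, D) = 4*(L*L) = 4*L**2)
h = 9
((((0*(-4))*2)*(W(5)*(-5 + h)))*(0 - 11))/B(-649, -796) = ((((0*(-4))*2)*(5*(-5 + 9)))*(0 - 11))/((4*(-649)**2)) = (((0*2)*(5*4))*(-11))/((4*421201)) = ((0*20)*(-11))/1684804 = (0*(-11))*(1/1684804) = 0*(1/1684804) = 0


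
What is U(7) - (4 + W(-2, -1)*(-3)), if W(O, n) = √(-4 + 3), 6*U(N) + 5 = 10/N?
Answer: -193/42 + 3*I ≈ -4.5952 + 3.0*I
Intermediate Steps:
U(N) = -⅚ + 5/(3*N) (U(N) = -⅚ + (10/N)/6 = -⅚ + 5/(3*N))
W(O, n) = I (W(O, n) = √(-1) = I)
U(7) - (4 + W(-2, -1)*(-3)) = (⅚)*(2 - 1*7)/7 - (4 + I*(-3)) = (⅚)*(⅐)*(2 - 7) - (4 - 3*I) = (⅚)*(⅐)*(-5) + (-4 + 3*I) = -25/42 + (-4 + 3*I) = -193/42 + 3*I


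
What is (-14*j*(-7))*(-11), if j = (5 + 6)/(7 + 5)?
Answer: -5929/6 ≈ -988.17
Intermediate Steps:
j = 11/12 ≈ 0.91667
(-14*j*(-7))*(-11) = (-14*11/12*(-7))*(-11) = -77/6*(-7)*(-11) = (539/6)*(-11) = -5929/6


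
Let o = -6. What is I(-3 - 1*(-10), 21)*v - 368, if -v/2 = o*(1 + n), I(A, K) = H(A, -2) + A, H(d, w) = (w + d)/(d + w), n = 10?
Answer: 688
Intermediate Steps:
H(d, w) = 1 (H(d, w) = (d + w)/(d + w) = 1)
I(A, K) = 1 + A
v = 132 (v = -(-12)*(1 + 10) = -(-12)*11 = -2*(-66) = 132)
I(-3 - 1*(-10), 21)*v - 368 = (1 + (-3 - 1*(-10)))*132 - 368 = (1 + (-3 + 10))*132 - 368 = (1 + 7)*132 - 368 = 8*132 - 368 = 1056 - 368 = 688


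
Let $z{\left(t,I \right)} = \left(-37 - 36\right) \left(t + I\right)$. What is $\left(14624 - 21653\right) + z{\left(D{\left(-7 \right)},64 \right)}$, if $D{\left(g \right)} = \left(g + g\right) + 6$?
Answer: $-11117$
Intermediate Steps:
$D{\left(g \right)} = 6 + 2 g$ ($D{\left(g \right)} = 2 g + 6 = 6 + 2 g$)
$z{\left(t,I \right)} = - 73 I - 73 t$ ($z{\left(t,I \right)} = - 73 \left(I + t\right) = - 73 I - 73 t$)
$\left(14624 - 21653\right) + z{\left(D{\left(-7 \right)},64 \right)} = \left(14624 - 21653\right) - \left(4672 + 73 \left(6 + 2 \left(-7\right)\right)\right) = -7029 - \left(4672 + 73 \left(6 - 14\right)\right) = -7029 - 4088 = -11117$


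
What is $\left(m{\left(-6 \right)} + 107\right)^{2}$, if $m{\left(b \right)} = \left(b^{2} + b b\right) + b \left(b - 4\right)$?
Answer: $57121$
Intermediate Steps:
$m{\left(b \right)} = 2 b^{2} + b \left(-4 + b\right)$ ($m{\left(b \right)} = \left(b^{2} + b^{2}\right) + b \left(-4 + b\right) = 2 b^{2} + b \left(-4 + b\right)$)
$\left(m{\left(-6 \right)} + 107\right)^{2} = \left(- 6 \left(-4 + 3 \left(-6\right)\right) + 107\right)^{2} = \left(- 6 \left(-4 - 18\right) + 107\right)^{2} = \left(\left(-6\right) \left(-22\right) + 107\right)^{2} = \left(132 + 107\right)^{2} = 239^{2} = 57121$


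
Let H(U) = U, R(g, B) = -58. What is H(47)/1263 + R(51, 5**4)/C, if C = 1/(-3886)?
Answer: 284665091/1263 ≈ 2.2539e+5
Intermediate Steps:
C = -1/3886 ≈ -0.00025733
H(47)/1263 + R(51, 5**4)/C = 47/1263 - 58/(-1/3886) = 47*(1/1263) - 58*(-3886) = 47/1263 + 225388 = 284665091/1263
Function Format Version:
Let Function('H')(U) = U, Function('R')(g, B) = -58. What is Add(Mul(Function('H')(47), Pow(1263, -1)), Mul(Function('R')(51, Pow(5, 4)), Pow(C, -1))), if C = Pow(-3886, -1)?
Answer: Rational(284665091, 1263) ≈ 2.2539e+5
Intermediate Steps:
C = Rational(-1, 3886) ≈ -0.00025733
Add(Mul(Function('H')(47), Pow(1263, -1)), Mul(Function('R')(51, Pow(5, 4)), Pow(C, -1))) = Add(Mul(47, Pow(1263, -1)), Mul(-58, Pow(Rational(-1, 3886), -1))) = Add(Mul(47, Rational(1, 1263)), Mul(-58, -3886)) = Add(Rational(47, 1263), 225388) = Rational(284665091, 1263)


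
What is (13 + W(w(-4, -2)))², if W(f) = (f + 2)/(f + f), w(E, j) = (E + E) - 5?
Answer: 121801/676 ≈ 180.18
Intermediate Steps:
w(E, j) = -5 + 2*E (w(E, j) = 2*E - 5 = -5 + 2*E)
W(f) = (2 + f)/(2*f) (W(f) = (2 + f)/((2*f)) = (2 + f)*(1/(2*f)) = (2 + f)/(2*f))
(13 + W(w(-4, -2)))² = (13 + (2 + (-5 + 2*(-4)))/(2*(-5 + 2*(-4))))² = (13 + (2 + (-5 - 8))/(2*(-5 - 8)))² = (13 + (½)*(2 - 13)/(-13))² = (13 + (½)*(-1/13)*(-11))² = (13 + 11/26)² = (349/26)² = 121801/676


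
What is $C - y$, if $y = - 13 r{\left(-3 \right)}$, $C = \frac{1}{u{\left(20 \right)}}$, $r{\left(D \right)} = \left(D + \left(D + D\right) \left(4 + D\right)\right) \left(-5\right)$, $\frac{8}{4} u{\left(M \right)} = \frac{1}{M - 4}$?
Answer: $617$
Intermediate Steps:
$u{\left(M \right)} = \frac{1}{2 \left(-4 + M\right)}$ ($u{\left(M \right)} = \frac{1}{2 \left(M - 4\right)} = \frac{1}{2 \left(-4 + M\right)}$)
$r{\left(D \right)} = - 5 D - 10 D \left(4 + D\right)$ ($r{\left(D \right)} = \left(D + 2 D \left(4 + D\right)\right) \left(-5\right) = - 5 D - 10 D \left(4 + D\right)$)
$C = 32$ ($C = \frac{1}{\frac{1}{2} \frac{1}{-4 + 20}} = \frac{1}{\frac{1}{2} \cdot \frac{1}{16}} = \frac{1}{\frac{1}{32}} = 32$)
$y = -585$ ($y = - 13 \left(\left(-5\right) \left(-3\right) \left(9 + 2 \left(-3\right)\right)\right) = - 13 \left(\left(-5\right) \left(-3\right) \left(9 - 6\right)\right) = - 13 \left(\left(-5\right) \left(-3\right) 3\right) = \left(-13\right) 45 = -585$)
$C - y = 32 - -585 = 32 + 585 = 617$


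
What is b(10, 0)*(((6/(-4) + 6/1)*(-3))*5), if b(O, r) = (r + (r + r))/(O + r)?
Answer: 0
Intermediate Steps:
b(O, r) = 3*r/(O + r) (b(O, r) = (r + 2*r)/(O + r) = (3*r)/(O + r) = 3*r/(O + r))
b(10, 0)*(((6/(-4) + 6/1)*(-3))*5) = (3*0/(10 + 0))*(((6/(-4) + 6/1)*(-3))*5) = (3*0/10)*(((6*(-1/4) + 6*1)*(-3))*5) = (3*0*(1/10))*(((-3/2 + 6)*(-3))*5) = 0*(((9/2)*(-3))*5) = 0*(-27/2*5) = 0*(-135/2) = 0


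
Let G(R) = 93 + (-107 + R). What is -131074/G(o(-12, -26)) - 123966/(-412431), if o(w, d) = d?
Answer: 9010656589/2749540 ≈ 3277.1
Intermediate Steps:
G(R) = -14 + R
-131074/G(o(-12, -26)) - 123966/(-412431) = -131074/(-14 - 26) - 123966/(-412431) = -131074/(-40) - 123966*(-1/412431) = -131074*(-1/40) + 41322/137477 = 65537/20 + 41322/137477 = 9010656589/2749540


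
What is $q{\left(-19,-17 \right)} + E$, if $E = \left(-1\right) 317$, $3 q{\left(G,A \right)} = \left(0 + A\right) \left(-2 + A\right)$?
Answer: $- \frac{628}{3} \approx -209.33$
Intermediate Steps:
$q{\left(G,A \right)} = \frac{A \left(-2 + A\right)}{3}$ ($q{\left(G,A \right)} = \frac{\left(0 + A\right) \left(-2 + A\right)}{3} = \frac{A \left(-2 + A\right)}{3}$)
$E = -317$
$q{\left(-19,-17 \right)} + E = \frac{1}{3} \left(-17\right) \left(-2 - 17\right) - 317 = \frac{1}{3} \left(-17\right) \left(-19\right) - 317 = \frac{323}{3} - 317 = - \frac{628}{3}$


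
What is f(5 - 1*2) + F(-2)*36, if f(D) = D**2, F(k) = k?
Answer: -63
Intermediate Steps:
f(5 - 1*2) + F(-2)*36 = (5 - 1*2)**2 - 2*36 = (5 - 2)**2 - 72 = 3**2 - 72 = 9 - 72 = -63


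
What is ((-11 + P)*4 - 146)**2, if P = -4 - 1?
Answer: 44100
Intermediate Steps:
P = -5
((-11 + P)*4 - 146)**2 = ((-11 - 5)*4 - 146)**2 = (-16*4 - 146)**2 = (-64 - 146)**2 = (-210)**2 = 44100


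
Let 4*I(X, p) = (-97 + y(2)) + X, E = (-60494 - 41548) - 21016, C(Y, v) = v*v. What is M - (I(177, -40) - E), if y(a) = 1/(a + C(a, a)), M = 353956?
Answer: 5541071/24 ≈ 2.3088e+5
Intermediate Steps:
C(Y, v) = v**2
E = -123058 (E = -102042 - 21016 = -123058)
y(a) = 1/(a + a**2)
I(X, p) = -581/24 + X/4 (I(X, p) = ((-97 + 1/(2*(1 + 2))) + X)/4 = ((-97 + (1/2)/3) + X)/4 = ((-97 + (1/2)*(1/3)) + X)/4 = ((-97 + 1/6) + X)/4 = (-581/6 + X)/4 = -581/24 + X/4)
M - (I(177, -40) - E) = 353956 - ((-581/24 + (1/4)*177) - 1*(-123058)) = 353956 - ((-581/24 + 177/4) + 123058) = 353956 - (481/24 + 123058) = 353956 - 1*2953873/24 = 353956 - 2953873/24 = 5541071/24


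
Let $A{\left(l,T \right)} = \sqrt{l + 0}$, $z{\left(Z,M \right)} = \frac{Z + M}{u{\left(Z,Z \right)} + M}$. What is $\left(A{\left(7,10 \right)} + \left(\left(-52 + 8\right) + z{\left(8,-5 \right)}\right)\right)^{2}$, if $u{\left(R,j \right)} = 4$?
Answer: $\left(-47 + \sqrt{7}\right)^{2} \approx 1967.3$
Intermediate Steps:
$z{\left(Z,M \right)} = \frac{M + Z}{4 + M}$ ($z{\left(Z,M \right)} = \frac{Z + M}{4 + M} = \frac{M + Z}{4 + M}$)
$A{\left(l,T \right)} = \sqrt{l}$
$\left(A{\left(7,10 \right)} + \left(\left(-52 + 8\right) + z{\left(8,-5 \right)}\right)\right)^{2} = \left(\sqrt{7} + \left(\left(-52 + 8\right) + \frac{-5 + 8}{4 - 5}\right)\right)^{2} = \left(\sqrt{7} - \left(44 - \frac{1}{-1} \cdot 3\right)\right)^{2} = \left(\sqrt{7} - 47\right)^{2} = \left(-47 + \sqrt{7}\right)^{2}$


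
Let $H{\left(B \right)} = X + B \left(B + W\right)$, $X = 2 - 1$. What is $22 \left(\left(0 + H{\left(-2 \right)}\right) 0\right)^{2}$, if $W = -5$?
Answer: $0$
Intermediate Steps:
$X = 1$ ($X = 2 - 1 = 1$)
$H{\left(B \right)} = 1 + B \left(-5 + B\right)$ ($H{\left(B \right)} = 1 + B \left(B - 5\right) = 1 + B \left(-5 + B\right)$)
$22 \left(\left(0 + H{\left(-2 \right)}\right) 0\right)^{2} = 22 \left(\left(0 + \left(1 + \left(-2\right)^{2} - -10\right)\right) 0\right)^{2} = 22 \left(\left(0 + \left(1 + 4 + 10\right)\right) 0\right)^{2} = 22 \left(\left(0 + 15\right) 0\right)^{2} = 22 \left(15 \cdot 0\right)^{2} = 22 \cdot 0^{2} = 22 \cdot 0 = 0$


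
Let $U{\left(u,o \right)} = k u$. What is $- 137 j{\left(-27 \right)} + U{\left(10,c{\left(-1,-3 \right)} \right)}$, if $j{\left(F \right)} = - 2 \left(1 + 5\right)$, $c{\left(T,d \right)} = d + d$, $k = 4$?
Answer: $1684$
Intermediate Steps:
$c{\left(T,d \right)} = 2 d$
$U{\left(u,o \right)} = 4 u$
$j{\left(F \right)} = -12$ ($j{\left(F \right)} = \left(-2\right) 6 = -12$)
$- 137 j{\left(-27 \right)} + U{\left(10,c{\left(-1,-3 \right)} \right)} = \left(-137\right) \left(-12\right) + 4 \cdot 10 = 1644 + 40 = 1684$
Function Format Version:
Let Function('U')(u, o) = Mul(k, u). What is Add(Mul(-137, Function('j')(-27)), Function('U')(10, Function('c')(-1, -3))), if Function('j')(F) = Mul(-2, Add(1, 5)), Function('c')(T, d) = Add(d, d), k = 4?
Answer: 1684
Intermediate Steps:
Function('c')(T, d) = Mul(2, d)
Function('U')(u, o) = Mul(4, u)
Function('j')(F) = -12 (Function('j')(F) = Mul(-2, 6) = -12)
Add(Mul(-137, Function('j')(-27)), Function('U')(10, Function('c')(-1, -3))) = Add(Mul(-137, -12), Mul(4, 10)) = Add(1644, 40) = 1684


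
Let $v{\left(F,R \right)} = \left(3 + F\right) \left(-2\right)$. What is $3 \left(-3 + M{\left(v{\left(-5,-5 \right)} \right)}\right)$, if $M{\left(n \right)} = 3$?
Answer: $0$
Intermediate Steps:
$v{\left(F,R \right)} = -6 - 2 F$
$3 \left(-3 + M{\left(v{\left(-5,-5 \right)} \right)}\right) = 3 \left(-3 + 3\right) = 3 \cdot 0 = 0$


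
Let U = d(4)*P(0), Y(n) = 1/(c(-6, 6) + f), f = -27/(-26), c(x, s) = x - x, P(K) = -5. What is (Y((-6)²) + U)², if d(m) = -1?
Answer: 25921/729 ≈ 35.557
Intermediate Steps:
c(x, s) = 0
f = 27/26 (f = -27*(-1/26) = 27/26 ≈ 1.0385)
Y(n) = 26/27 (Y(n) = 1/(0 + 27/26) = 1/(27/26) = 26/27)
U = 5 (U = -1*(-5) = 5)
(Y((-6)²) + U)² = (26/27 + 5)² = (161/27)² = 25921/729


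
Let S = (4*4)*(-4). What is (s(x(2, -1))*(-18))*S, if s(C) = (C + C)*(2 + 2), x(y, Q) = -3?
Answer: -27648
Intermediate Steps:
S = -64 (S = 16*(-4) = -64)
s(C) = 8*C (s(C) = (2*C)*4 = 8*C)
(s(x(2, -1))*(-18))*S = ((8*(-3))*(-18))*(-64) = -24*(-18)*(-64) = 432*(-64) = -27648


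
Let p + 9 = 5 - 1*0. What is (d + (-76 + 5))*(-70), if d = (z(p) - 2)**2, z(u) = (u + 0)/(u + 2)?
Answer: 4970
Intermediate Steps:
p = -4 (p = -9 + (5 - 1*0) = -9 + (5 + 0) = -9 + 5 = -4)
z(u) = u/(2 + u)
d = 0 (d = (-4/(2 - 4) - 2)**2 = (-4/(-2) - 2)**2 = (-4*(-1/2) - 2)**2 = (2 - 2)**2 = 0**2 = 0)
(d + (-76 + 5))*(-70) = (0 + (-76 + 5))*(-70) = (0 - 71)*(-70) = -71*(-70) = 4970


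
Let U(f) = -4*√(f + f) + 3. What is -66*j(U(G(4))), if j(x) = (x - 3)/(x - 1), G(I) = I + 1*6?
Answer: -5280/79 - 264*√5/79 ≈ -74.308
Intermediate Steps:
G(I) = 6 + I (G(I) = I + 6 = 6 + I)
U(f) = 3 - 4*√2*√f (U(f) = -4*√2*√f + 3 = 3 - 4*√2*√f)
j(x) = (-3 + x)/(-1 + x)
-66*j(U(G(4))) = -66*(-3 + (3 - 4*√2*√(6 + 4)))/(-1 + (3 - 4*√2*√(6 + 4))) = -66*(-3 + (3 - 4*√2*√10))/(-1 + (3 - 4*√2*√10)) = -66*(-3 + (3 - 8*√5))/(-1 + (3 - 8*√5)) = -66*(-8*√5)/(2 - 8*√5) = -(-528)*√5/(2 - 8*√5) = 528*√5/(2 - 8*√5)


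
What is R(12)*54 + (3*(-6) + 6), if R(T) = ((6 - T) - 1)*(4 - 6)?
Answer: 744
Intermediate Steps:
R(T) = -10 + 2*T (R(T) = (5 - T)*(-2) = -10 + 2*T)
R(12)*54 + (3*(-6) + 6) = (-10 + 2*12)*54 + (3*(-6) + 6) = (-10 + 24)*54 + (-18 + 6) = 14*54 - 12 = 756 - 12 = 744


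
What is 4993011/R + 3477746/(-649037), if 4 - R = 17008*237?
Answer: -17259067409839/2616198051004 ≈ -6.5970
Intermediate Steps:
R = -4030892 (R = 4 - 17008*237 = 4 - 1*4030896 = 4 - 4030896 = -4030892)
4993011/R + 3477746/(-649037) = 4993011/(-4030892) + 3477746/(-649037) = 4993011*(-1/4030892) + 3477746*(-1/649037) = -4993011/4030892 - 3477746/649037 = -17259067409839/2616198051004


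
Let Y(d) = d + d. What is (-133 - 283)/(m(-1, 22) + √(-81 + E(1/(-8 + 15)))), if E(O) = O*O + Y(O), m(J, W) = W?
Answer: -224224/13835 + 1456*I*√3954/13835 ≈ -16.207 + 6.6176*I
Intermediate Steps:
Y(d) = 2*d
E(O) = O² + 2*O (E(O) = O*O + 2*O = O² + 2*O)
(-133 - 283)/(m(-1, 22) + √(-81 + E(1/(-8 + 15)))) = (-133 - 283)/(22 + √(-81 + (2 + 1/(-8 + 15))/(-8 + 15))) = -416/(22 + √(-81 + (2 + 1/7)/7)) = -416/(22 + √(-81 + (2 + ⅐)/7)) = -416/(22 + √(-81 + (⅐)*(15/7))) = -416/(22 + √(-81 + 15/49)) = -416/(22 + √(-3954/49)) = -416/(22 + I*√3954/7)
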